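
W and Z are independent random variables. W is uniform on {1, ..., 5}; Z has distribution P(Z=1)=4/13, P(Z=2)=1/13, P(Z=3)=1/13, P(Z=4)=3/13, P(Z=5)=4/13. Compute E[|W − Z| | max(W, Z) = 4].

11/6

P(max(W, Z) = 4) = 18/65.
Summing |W−Z|·P(x,y) over outcomes with max(W, Z) = 4 gives 33/65.
E[|W − Z| | max(W, Z) = 4] = (33/65) / (18/65) = 11/6.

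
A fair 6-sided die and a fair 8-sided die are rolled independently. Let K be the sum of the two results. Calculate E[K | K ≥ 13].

P(K ≥ 13) = 1/16.
Σ over the event: 13·1/24 + 14·1/48 = 5/6.
E[K | K ≥ 13] = (5/6) / (1/16) = 40/3.

40/3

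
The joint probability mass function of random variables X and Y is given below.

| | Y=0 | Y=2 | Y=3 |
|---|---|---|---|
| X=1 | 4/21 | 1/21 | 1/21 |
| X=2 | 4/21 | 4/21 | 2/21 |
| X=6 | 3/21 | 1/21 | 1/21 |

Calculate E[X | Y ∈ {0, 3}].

P(Y ∈ {0, 3}) = 5/7.
Σ X·P over the event = 1·(4/21) + 1·(1/21) + 2·(4/21) + 2·(2/21) + 6·(3/21) + 6·(1/21) = 41/21.
E[X | Y ∈ {0, 3}] = (41/21) / (5/7) = 41/15.

41/15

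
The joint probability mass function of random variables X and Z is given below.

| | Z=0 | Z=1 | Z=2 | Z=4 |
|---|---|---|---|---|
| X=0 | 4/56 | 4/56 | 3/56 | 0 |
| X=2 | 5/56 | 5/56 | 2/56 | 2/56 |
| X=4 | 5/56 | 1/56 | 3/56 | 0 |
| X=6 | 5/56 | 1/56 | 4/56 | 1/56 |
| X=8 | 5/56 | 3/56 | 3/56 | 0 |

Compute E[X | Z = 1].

22/7

P(Z = 1) = 1/4.
Σ X·P over the event = 0·(4/56) + 2·(5/56) + 4·(1/56) + 6·(1/56) + 8·(3/56) = 11/14.
E[X | Z = 1] = (11/14) / (1/4) = 22/7.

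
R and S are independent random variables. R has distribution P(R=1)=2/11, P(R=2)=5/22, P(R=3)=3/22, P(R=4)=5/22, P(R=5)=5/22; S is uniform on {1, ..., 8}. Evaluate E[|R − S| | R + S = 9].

P(R + S = 9) = 1/8.
Summing |R−S|·P(x,y) over outcomes with R + S = 9 gives 9/22.
E[|R − S| | R + S = 9] = (9/22) / (1/8) = 36/11.

36/11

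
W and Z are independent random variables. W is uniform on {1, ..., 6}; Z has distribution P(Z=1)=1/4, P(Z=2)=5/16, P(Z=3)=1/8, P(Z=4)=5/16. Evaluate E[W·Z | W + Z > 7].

P(W + Z > 7) = 1/4.
Summing WZ·P(x,y) over outcomes with W + Z > 7 gives 71/16.
E[W·Z | W + Z > 7] = (71/16) / (1/4) = 71/4.

71/4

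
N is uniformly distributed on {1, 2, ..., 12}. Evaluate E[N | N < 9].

9/2

Given N < 9, N is equally likely to be any of {1, 2, 3, 4, 5, 6, 7, 8}.
E[N | N < 9] = (1 + 2 + 3 + 4 + 5 + 6 + 7 + 8) / 8 = 9/2.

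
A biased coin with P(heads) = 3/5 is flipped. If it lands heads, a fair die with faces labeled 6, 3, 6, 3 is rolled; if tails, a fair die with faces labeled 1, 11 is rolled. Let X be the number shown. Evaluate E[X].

E[X | heads] = (6+3+6+3)/4 = 9/2.
E[X | tails] = (1+11)/2 = 6.
E[X] = (3/5)·(9/2) + (2/5)·(6) = 51/10.

51/10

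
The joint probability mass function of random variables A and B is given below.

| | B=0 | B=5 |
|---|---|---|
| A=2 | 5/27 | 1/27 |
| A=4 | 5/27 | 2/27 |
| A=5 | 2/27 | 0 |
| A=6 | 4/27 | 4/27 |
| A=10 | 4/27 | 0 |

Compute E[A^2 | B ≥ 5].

180/7

P(B ≥ 5) = 7/27.
Σ A^2·P over the event = 4·(1/27) + 16·(2/27) + 36·(4/27) = 20/3.
E[A^2 | B ≥ 5] = (20/3) / (7/27) = 180/7.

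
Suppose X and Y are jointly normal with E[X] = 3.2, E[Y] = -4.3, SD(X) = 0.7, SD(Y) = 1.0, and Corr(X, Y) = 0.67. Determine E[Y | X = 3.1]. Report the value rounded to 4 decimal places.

E[Y | X=x] = μ_Y + ρ(σ_Y/σ_X)(x − μ_X) for jointly normal variables.
E[Y | X=3.1] = -4.3 + (0.67)·(1.0/0.7)·(3.1 − (3.2)) = -4.3 + (0.95714)·(-0.1) = -4.3957.

-4.3957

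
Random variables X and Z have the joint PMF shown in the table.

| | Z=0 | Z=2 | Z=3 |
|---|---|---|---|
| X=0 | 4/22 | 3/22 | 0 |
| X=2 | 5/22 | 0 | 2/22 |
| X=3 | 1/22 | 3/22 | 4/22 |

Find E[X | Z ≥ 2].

25/12

P(Z ≥ 2) = 6/11.
Summing X·P(X=x,Z=y) over the conditioning event gives 25/22.
E[X | Z ≥ 2] = (25/22) / (6/11) = 25/12.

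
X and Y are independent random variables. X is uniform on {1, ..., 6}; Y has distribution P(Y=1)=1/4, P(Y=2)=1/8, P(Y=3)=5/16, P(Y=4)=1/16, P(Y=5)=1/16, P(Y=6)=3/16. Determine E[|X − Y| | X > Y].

57/23

P(X > Y) = 23/48.
Summing |X−Y|·P(x,y) over outcomes with X > Y gives 19/16.
E[|X − Y| | X > Y] = (19/16) / (23/48) = 57/23.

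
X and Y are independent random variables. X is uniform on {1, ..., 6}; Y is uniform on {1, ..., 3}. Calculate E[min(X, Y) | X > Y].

11/6

P(X > Y) = 2/3.
Summing min(X,Y)·P(x,y) over outcomes with X > Y gives 11/9.
E[min(X, Y) | X > Y] = (11/9) / (2/3) = 11/6.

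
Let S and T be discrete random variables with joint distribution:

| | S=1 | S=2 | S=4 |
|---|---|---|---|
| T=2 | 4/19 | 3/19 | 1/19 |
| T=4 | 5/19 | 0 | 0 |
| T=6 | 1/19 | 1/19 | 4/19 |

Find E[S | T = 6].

19/6

P(T = 6) = 6/19.
Σ S·P over the event = 1·(1/19) + 2·(1/19) + 4·(4/19) = 1.
E[S | T = 6] = (1) / (6/19) = 19/6.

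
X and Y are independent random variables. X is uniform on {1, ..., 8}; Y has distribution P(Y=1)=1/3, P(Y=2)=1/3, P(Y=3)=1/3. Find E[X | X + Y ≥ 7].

P(X + Y ≥ 7) = 1/2.
Summing X·P(x,y) over outcomes with X + Y ≥ 7 gives 77/24.
E[X | X + Y ≥ 7] = (77/24) / (1/2) = 77/12.

77/12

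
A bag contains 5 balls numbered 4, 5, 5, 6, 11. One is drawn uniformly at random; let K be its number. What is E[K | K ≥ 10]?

P(K ≥ 10) = 1/5.
Σ over the event: 11·1/5 = 11/5.
E[K | K ≥ 10] = (11/5) / (1/5) = 11.

11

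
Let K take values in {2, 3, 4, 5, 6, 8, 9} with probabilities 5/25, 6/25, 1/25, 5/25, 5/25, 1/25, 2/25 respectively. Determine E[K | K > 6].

P(K > 6) = 3/25.
Σ over the event: 8·1/25 + 9·2/25 = 26/25.
E[K | K > 6] = (26/25) / (3/25) = 26/3.

26/3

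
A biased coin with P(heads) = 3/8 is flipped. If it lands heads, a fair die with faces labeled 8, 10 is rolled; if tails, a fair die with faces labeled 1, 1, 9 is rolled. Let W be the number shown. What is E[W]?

E[W | heads] = (8+10)/2 = 9.
E[W | tails] = (1+1+9)/3 = 11/3.
By the law of total expectation,
E[W] = (3/8)·(9) + (5/8)·(11/3) = 17/3.

17/3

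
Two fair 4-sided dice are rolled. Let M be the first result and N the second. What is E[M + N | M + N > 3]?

P(M + N > 3) = 13/16.
Summing (M+N)·P(x,y) over outcomes with M + N > 3 gives 9/2.
E[M + N | M + N > 3] = (9/2) / (13/16) = 72/13.

72/13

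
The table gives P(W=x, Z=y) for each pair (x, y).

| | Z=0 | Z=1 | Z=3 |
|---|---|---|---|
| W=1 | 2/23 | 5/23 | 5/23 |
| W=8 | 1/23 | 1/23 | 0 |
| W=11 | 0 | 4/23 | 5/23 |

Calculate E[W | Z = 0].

P(Z = 0) = 3/23.
Σ W·P over the event = 1·(2/23) + 8·(1/23) = 10/23.
E[W | Z = 0] = (10/23) / (3/23) = 10/3.

10/3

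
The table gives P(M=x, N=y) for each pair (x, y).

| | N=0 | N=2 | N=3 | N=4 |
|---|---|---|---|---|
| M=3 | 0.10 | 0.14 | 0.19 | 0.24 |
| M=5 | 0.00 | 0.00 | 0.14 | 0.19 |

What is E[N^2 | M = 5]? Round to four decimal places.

P(M = 5) = 0.33.
Σ N^2·P over the event = 9·(0.14) + 16·(0.19) = 4.30.
E[N^2 | M = 5] = (4.30) / (0.33) = 13.0303.

13.0303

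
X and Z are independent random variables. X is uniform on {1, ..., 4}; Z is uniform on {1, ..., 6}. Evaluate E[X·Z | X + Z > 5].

25/2

P(X + Z > 5) = 7/12.
Summing XZ·P(x,y) over outcomes with X + Z > 5 gives 175/24.
E[X·Z | X + Z > 5] = (175/24) / (7/12) = 25/2.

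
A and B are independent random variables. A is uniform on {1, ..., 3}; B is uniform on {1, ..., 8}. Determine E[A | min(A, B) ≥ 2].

P(min(A, B) ≥ 2) = 7/12.
Summing A·P(x,y) over outcomes with min(A, B) ≥ 2 gives 35/24.
E[A | min(A, B) ≥ 2] = (35/24) / (7/12) = 5/2.

5/2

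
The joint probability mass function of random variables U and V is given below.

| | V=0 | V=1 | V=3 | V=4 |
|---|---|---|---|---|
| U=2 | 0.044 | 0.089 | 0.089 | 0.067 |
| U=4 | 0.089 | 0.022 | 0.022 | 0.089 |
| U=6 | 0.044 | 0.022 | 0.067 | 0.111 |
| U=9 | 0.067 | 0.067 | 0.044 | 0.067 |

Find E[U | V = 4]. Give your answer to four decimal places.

5.2665

P(V = 4) = 0.334.
Σ U·P over the event = 2·(0.067) + 4·(0.089) + 6·(0.111) + 9·(0.067) = 1.759.
E[U | V = 4] = (1.759) / (0.334) = 5.2665.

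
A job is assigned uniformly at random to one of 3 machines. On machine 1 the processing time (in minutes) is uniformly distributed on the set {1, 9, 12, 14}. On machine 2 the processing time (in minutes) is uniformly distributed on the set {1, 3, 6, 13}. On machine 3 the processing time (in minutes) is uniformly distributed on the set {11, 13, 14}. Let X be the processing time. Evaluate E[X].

E[X | machine 1] = (1+9+12+14)/4 = 9.
E[X | machine 2] = (1+3+6+13)/4 = 23/4.
E[X | machine 3] = (11+13+14)/3 = 38/3.
By the law of total expectation,
E[X] = (1/3)·(9) + (1/3)·(23/4) + (1/3)·(38/3) = 329/36.

329/36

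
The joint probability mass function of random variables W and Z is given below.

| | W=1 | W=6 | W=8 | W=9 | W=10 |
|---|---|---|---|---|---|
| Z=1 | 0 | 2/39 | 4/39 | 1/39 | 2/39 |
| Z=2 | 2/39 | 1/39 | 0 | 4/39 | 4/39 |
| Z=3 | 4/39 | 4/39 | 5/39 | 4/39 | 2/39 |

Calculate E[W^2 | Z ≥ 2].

P(Z ≥ 2) = 10/13.
Summing W^2·P(W=x,Z=y) over the conditioning event gives 1754/39.
E[W^2 | Z ≥ 2] = (1754/39) / (10/13) = 877/15.

877/15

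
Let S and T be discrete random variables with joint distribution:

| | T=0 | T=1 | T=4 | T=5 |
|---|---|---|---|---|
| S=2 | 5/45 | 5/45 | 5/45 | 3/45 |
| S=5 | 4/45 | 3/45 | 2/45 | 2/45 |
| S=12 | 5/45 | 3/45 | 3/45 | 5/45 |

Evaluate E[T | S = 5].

P(S = 5) = 11/45.
Summing T·P(S=x,T=y) over the conditioning event gives 7/15.
E[T | S = 5] = (7/15) / (11/45) = 21/11.

21/11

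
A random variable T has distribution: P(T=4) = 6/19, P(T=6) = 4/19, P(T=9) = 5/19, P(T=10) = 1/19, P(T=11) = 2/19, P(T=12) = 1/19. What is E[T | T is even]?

35/6

P(T is even) = 12/19.
Σ over the event: 4·6/19 + 6·4/19 + 10·1/19 + 12·1/19 = 70/19.
E[T | T is even] = (70/19) / (12/19) = 35/6.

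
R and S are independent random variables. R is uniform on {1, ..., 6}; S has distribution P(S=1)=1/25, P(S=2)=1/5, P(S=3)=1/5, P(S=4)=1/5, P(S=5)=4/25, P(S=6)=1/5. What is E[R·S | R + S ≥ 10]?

P(R + S ≥ 10) = 14/75.
Summing RS·P(x,y) over outcomes with R + S ≥ 10 gives 79/15.
E[R·S | R + S ≥ 10] = (79/15) / (14/75) = 395/14.

395/14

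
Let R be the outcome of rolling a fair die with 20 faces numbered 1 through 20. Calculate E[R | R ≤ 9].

Given R ≤ 9, R is equally likely to be any of {1, 2, 3, 4, 5, 6, 7, 8, 9}.
E[R | R ≤ 9] = (1 + 2 + 3 + 4 + 5 + 6 + 7 + 8 + 9) / 9 = 5.

5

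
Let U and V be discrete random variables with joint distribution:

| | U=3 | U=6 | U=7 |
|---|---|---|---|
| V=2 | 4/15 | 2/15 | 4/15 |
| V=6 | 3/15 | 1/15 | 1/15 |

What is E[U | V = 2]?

26/5

P(V = 2) = 2/3.
Σ U·P over the event = 3·(4/15) + 6·(2/15) + 7·(4/15) = 52/15.
E[U | V = 2] = (52/15) / (2/3) = 26/5.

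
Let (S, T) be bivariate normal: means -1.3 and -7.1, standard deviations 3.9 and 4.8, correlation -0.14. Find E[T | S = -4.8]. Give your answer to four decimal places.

For a bivariate normal, E[T | S=x] = μ_T + ρ·(σ_T/σ_S)·(x − μ_S).
E[T | S=-4.8] = -7.1 + (-0.14)·(4.8/3.9)·(-4.8 − (-1.3)) = -7.1 + (-0.17231)·(-3.5) = -6.4969.

-6.4969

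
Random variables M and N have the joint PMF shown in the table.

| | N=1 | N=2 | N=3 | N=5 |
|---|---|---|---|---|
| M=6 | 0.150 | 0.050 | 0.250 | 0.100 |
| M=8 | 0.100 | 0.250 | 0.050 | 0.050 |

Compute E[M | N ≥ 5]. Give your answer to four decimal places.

6.6667

P(N ≥ 5) = 0.150.
Σ M·P over the event = 6·(0.100) + 8·(0.050) = 1.000.
E[M | N ≥ 5] = (1.000) / (0.150) = 6.6667.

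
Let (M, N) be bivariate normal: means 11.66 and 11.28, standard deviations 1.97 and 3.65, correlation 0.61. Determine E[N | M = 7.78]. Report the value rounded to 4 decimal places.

6.8948

For a bivariate normal, E[N | M=x] = μ_N + ρ·(σ_N/σ_M)·(x − μ_M).
E[N | M=7.78] = 11.28 + (0.61)·(3.65/1.97)·(7.78 − (11.66)) = 11.28 + (1.1302)·(-3.88) = 6.8948.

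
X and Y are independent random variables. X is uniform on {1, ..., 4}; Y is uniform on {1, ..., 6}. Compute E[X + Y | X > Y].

Outcomes with X > Y: (2,1), (3,1), (3,2), (4,1), (4,2), (4,3), each with probability 1/24.
E[X + Y | X > Y] = (3 + 4 + 5 + 5 + 6 + 7) / 6 = 5.

5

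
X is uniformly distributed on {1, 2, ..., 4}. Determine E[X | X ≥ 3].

7/2

Given X ≥ 3, X is equally likely to be any of {3, 4}.
E[X | X ≥ 3] = (3 + 4) / 2 = 7/2.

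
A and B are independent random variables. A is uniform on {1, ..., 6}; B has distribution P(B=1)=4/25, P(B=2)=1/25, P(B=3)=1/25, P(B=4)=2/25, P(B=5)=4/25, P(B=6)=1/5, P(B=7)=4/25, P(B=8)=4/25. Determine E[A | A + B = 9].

P(A + B = 9) = 2/15.
Summing A·P(x,y) over outcomes with A + B = 9 gives 59/150.
E[A | A + B = 9] = (59/150) / (2/15) = 59/20.

59/20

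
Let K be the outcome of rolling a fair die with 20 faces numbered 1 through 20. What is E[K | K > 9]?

Given K > 9, K is equally likely to be any of {10, 11, 12, 13, 14, 15, 16, 17, 18, 19, 20}.
E[K | K > 9] = (10 + 11 + 12 + 13 + 14 + 15 + 16 + 17 + 18 + 19 + 20) / 11 = 15.

15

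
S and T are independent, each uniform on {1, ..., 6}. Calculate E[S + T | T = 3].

13/2

P(T = 3) = 1/6.
Summing (S+T)·P(x,y) over outcomes with T = 3 gives 13/12.
E[S + T | T = 3] = (13/12) / (1/6) = 13/2.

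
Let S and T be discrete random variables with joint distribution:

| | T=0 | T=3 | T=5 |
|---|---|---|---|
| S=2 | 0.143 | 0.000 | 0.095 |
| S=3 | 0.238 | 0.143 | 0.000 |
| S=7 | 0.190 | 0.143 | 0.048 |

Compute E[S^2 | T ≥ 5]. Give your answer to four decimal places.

19.1049

P(T ≥ 5) = 0.143.
Σ S^2·P over the event = 4·(0.095) + 49·(0.048) = 2.732.
E[S^2 | T ≥ 5] = (2.732) / (0.143) = 19.1049.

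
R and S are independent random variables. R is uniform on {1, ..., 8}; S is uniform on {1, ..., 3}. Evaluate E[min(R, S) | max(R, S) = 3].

P(max(R, S) = 3) = 5/24.
Summing min(R,S)·P(x,y) over outcomes with max(R, S) = 3 gives 3/8.
E[min(R, S) | max(R, S) = 3] = (3/8) / (5/24) = 9/5.

9/5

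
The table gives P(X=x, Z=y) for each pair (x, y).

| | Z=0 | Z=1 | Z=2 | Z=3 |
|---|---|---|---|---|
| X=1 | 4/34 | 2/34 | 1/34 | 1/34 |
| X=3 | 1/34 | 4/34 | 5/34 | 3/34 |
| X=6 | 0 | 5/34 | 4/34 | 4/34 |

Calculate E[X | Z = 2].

4

P(Z = 2) = 5/17.
Σ X·P over the event = 1·(1/34) + 3·(5/34) + 6·(4/34) = 20/17.
E[X | Z = 2] = (20/17) / (5/17) = 4.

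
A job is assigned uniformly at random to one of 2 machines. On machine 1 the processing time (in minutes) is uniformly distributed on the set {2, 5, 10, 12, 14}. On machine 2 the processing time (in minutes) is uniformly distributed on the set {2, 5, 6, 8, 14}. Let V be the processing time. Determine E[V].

39/5

E[V | machine 1] = (2+5+10+12+14)/5 = 43/5.
E[V | machine 2] = (2+5+6+8+14)/5 = 7.
E[V] = (1/2)·(43/5) + (1/2)·(7) = 39/5.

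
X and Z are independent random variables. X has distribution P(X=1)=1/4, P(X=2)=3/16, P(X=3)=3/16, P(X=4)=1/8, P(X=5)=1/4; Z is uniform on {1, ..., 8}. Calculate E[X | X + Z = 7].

P(X + Z = 7) = 1/8.
Summing X·P(x,y) over outcomes with X + Z = 7 gives 47/128.
E[X | X + Z = 7] = (47/128) / (1/8) = 47/16.

47/16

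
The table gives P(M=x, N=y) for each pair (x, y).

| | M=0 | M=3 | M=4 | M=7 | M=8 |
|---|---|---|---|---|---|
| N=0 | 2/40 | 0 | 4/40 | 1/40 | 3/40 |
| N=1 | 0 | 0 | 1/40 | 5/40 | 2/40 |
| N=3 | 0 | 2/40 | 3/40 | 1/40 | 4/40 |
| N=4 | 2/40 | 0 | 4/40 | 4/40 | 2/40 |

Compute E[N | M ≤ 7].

64/29

P(M ≤ 7) = 29/40.
Summing N·P(M=x,N=y) over the conditioning event gives 8/5.
E[N | M ≤ 7] = (8/5) / (29/40) = 64/29.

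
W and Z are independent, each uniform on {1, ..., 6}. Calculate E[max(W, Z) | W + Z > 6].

P(W + Z > 6) = 7/12.
Summing max(W,Z)·P(x,y) over outcomes with W + Z > 6 gives 113/36.
E[max(W, Z) | W + Z > 6] = (113/36) / (7/12) = 113/21.

113/21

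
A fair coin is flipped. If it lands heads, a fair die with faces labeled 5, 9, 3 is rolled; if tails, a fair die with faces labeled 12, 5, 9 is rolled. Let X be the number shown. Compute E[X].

43/6

E[X | heads] = (5+9+3)/3 = 17/3.
E[X | tails] = (12+5+9)/3 = 26/3.
E[X] = (1/2)·(17/3) + (1/2)·(26/3) = 43/6.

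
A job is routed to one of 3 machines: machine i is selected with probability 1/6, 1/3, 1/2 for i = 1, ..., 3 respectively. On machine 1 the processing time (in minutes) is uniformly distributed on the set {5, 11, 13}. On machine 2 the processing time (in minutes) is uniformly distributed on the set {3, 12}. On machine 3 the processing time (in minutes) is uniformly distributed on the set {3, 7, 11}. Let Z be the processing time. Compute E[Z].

137/18

E[Z | machine 1] = (5+11+13)/3 = 29/3.
E[Z | machine 2] = (3+12)/2 = 15/2.
E[Z | machine 3] = (3+7+11)/3 = 7.
By the law of total expectation,
E[Z] = (1/6)·(29/3) + (1/3)·(15/2) + (1/2)·(7) = 137/18.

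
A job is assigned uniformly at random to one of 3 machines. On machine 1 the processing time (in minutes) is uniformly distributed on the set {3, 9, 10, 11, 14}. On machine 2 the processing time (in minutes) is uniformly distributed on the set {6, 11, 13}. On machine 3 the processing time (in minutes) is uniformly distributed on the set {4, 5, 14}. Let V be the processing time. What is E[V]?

406/45

E[V | machine 1] = (3+9+10+11+14)/5 = 47/5.
E[V | machine 2] = (6+11+13)/3 = 10.
E[V | machine 3] = (4+5+14)/3 = 23/3.
By the law of total expectation,
E[V] = (1/3)·(47/5) + (1/3)·(10) + (1/3)·(23/3) = 406/45.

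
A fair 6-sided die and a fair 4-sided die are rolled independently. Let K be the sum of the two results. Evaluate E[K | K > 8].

P(K > 8) = 1/8.
Σ over the event: 9·1/12 + 10·1/24 = 7/6.
E[K | K > 8] = (7/6) / (1/8) = 28/3.

28/3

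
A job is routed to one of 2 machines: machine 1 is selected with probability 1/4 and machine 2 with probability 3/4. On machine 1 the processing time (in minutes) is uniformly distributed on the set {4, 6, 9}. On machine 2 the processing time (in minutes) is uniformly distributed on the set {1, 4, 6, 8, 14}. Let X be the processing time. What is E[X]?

98/15

E[X | machine 1] = (4+6+9)/3 = 19/3.
E[X | machine 2] = (1+4+6+8+14)/5 = 33/5.
E[X] = (1/4)·(19/3) + (3/4)·(33/5) = 98/15.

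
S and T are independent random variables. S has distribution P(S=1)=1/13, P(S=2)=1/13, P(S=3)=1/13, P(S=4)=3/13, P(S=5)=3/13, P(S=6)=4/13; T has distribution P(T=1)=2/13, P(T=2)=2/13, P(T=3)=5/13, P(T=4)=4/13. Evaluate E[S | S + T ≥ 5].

P(S + T ≥ 5) = 154/169.
Summing S·P(x,y) over outcomes with S + T ≥ 5 gives 718/169.
E[S | S + T ≥ 5] = (718/169) / (154/169) = 359/77.

359/77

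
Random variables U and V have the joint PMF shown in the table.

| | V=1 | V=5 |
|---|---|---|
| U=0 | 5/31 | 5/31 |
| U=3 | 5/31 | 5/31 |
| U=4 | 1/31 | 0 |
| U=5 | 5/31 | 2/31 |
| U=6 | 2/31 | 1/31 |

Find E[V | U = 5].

P(U = 5) = 7/31.
Σ V·P over the event = 1·(5/31) + 5·(2/31) = 15/31.
E[V | U = 5] = (15/31) / (7/31) = 15/7.

15/7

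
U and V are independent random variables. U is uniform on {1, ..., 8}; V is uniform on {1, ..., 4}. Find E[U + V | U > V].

87/11

P(U > V) = 11/16.
Summing (U+V)·P(x,y) over outcomes with U > V gives 87/16.
E[U + V | U > V] = (87/16) / (11/16) = 87/11.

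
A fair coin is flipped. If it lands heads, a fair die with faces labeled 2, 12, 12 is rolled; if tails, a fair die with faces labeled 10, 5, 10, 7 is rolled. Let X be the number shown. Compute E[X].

E[X | heads] = (2+12+12)/3 = 26/3.
E[X | tails] = (10+5+10+7)/4 = 8.
By the law of total expectation,
E[X] = (1/2)·(26/3) + (1/2)·(8) = 25/3.

25/3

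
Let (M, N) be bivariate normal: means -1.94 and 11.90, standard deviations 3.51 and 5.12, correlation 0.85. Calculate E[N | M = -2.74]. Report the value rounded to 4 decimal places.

E[N | M=x] = μ_N + ρ(σ_N/σ_M)(x − μ_M) for jointly normal variables.
E[N | M=-2.74] = 11.90 + (0.85)·(5.12/3.51)·(-2.74 − (-1.94)) = 11.90 + (1.2399)·(-0.8) = 10.9081.

10.9081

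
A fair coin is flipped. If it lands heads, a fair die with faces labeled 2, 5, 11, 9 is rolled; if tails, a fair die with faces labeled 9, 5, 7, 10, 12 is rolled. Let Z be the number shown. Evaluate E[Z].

E[Z | heads] = (2+5+11+9)/4 = 27/4.
E[Z | tails] = (9+5+7+10+12)/5 = 43/5.
By the law of total expectation,
E[Z] = (1/2)·(27/4) + (1/2)·(43/5) = 307/40.

307/40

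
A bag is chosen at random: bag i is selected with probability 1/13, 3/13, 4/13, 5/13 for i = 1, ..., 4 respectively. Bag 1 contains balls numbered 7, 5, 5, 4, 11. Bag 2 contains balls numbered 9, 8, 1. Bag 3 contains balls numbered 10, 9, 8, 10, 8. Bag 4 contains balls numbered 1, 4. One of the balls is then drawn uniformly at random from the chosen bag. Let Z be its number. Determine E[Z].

729/130

E[Z | bag 1] = (7+5+5+4+11)/5 = 32/5.
E[Z | bag 2] = (9+8+1)/3 = 6.
E[Z | bag 3] = (10+9+8+10+8)/5 = 9.
E[Z | bag 4] = (1+4)/2 = 5/2.
E[Z] = (1/13)·(32/5) + (3/13)·(6) + (4/13)·(9) + (5/13)·(5/2) = 729/130.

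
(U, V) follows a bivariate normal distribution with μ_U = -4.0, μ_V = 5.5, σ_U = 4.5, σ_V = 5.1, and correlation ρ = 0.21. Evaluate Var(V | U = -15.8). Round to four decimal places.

For a bivariate normal, Var(V | U=x) = σ_V²(1 − ρ²).
Var(V | U=-15.8) = (5.1)²·(1 − (0.21)²) = 26.01·0.9559 = 24.8630.

24.8630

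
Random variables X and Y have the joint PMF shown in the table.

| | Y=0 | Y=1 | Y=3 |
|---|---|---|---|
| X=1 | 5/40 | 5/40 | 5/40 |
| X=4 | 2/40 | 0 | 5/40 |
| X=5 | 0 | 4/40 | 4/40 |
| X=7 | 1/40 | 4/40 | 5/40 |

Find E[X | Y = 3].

P(Y = 3) = 19/40.
Summing X·P(X=x,Y=y) over the conditioning event gives 2.
E[X | Y = 3] = (2) / (19/40) = 80/19.

80/19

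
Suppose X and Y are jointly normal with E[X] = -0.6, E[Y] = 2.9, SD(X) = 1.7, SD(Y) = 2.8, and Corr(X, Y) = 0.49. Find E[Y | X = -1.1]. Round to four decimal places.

2.4965

E[Y | X=x] = μ_Y + ρ(σ_Y/σ_X)(x − μ_X) for jointly normal variables.
E[Y | X=-1.1] = 2.9 + (0.49)·(2.8/1.7)·(-1.1 − (-0.6)) = 2.9 + (0.80706)·(-0.5) = 2.4965.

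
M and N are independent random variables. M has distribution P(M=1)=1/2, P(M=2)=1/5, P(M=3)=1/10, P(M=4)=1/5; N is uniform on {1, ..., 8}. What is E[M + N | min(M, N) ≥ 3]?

P(min(M, N) ≥ 3) = 9/40.
Summing (M+N)·P(x,y) over outcomes with min(M, N) ≥ 3 gives 33/16.
E[M + N | min(M, N) ≥ 3] = (33/16) / (9/40) = 55/6.

55/6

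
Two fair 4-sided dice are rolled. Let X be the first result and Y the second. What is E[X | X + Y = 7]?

P(X + Y = 7) = 1/8.
Summing X·P(x,y) over outcomes with X + Y = 7 gives 7/16.
E[X | X + Y = 7] = (7/16) / (1/8) = 7/2.

7/2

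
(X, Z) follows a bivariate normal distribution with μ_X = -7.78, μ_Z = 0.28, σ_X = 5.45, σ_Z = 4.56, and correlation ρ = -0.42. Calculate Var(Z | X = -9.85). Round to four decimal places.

17.1256

For a bivariate normal, Var(Z | X=x) = σ_Z²(1 − ρ²).
Var(Z | X=-9.85) = (4.56)²·(1 − (-0.42)²) = 20.7936·0.8236 = 17.1256.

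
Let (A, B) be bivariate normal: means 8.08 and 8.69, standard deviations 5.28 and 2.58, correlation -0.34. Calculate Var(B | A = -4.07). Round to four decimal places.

5.8869

The conditional variance in a bivariate normal is σ_B²(1 − ρ²), independent of x.
Var(B | A=-4.07) = (2.58)²·(1 − (-0.34)²) = 6.6564·0.8844 = 5.8869.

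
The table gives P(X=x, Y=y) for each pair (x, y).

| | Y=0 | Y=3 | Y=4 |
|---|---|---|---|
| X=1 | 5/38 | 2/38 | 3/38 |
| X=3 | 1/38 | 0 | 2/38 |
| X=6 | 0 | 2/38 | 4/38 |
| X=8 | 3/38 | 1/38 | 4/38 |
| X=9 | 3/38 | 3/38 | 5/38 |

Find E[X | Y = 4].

55/9

P(Y = 4) = 9/19.
Σ X·P over the event = 1·(3/38) + 3·(2/38) + 6·(4/38) + 8·(4/38) + 9·(5/38) = 55/19.
E[X | Y = 4] = (55/19) / (9/19) = 55/9.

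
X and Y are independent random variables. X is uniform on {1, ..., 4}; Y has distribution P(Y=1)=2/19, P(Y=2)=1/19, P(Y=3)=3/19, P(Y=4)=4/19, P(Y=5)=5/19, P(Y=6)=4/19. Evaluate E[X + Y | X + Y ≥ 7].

P(X + Y ≥ 7) = 21/38.
Summing (X+Y)·P(x,y) over outcomes with X + Y ≥ 7 gives 337/76.
E[X + Y | X + Y ≥ 7] = (337/76) / (21/38) = 337/42.

337/42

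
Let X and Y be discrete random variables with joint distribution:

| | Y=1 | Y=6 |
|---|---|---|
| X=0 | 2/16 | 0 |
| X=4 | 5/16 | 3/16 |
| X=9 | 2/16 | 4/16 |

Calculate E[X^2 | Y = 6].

P(Y = 6) = 7/16.
Σ X^2·P over the event = 16·(3/16) + 81·(4/16) = 93/4.
E[X^2 | Y = 6] = (93/4) / (7/16) = 372/7.

372/7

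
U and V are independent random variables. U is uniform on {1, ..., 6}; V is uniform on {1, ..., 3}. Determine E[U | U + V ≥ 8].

17/3

Outcomes with U + V ≥ 8: (5,3), (6,2), (6,3), each with probability 1/18.
E[U | U + V ≥ 8] = (5 + 6 + 6) / 3 = 17/3.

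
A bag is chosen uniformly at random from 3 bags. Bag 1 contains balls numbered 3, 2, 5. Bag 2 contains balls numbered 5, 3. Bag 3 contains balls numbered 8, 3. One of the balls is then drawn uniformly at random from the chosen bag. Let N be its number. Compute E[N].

77/18

E[N | bag 1] = (3+2+5)/3 = 10/3.
E[N | bag 2] = (5+3)/2 = 4.
E[N | bag 3] = (8+3)/2 = 11/2.
By the law of total expectation,
E[N] = (1/3)·(10/3) + (1/3)·(4) + (1/3)·(11/2) = 77/18.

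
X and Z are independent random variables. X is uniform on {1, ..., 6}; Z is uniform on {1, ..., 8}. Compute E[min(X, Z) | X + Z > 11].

16/3

P(X + Z > 11) = 1/8.
Summing min(X,Z)·P(x,y) over outcomes with X + Z > 11 gives 2/3.
E[min(X, Z) | X + Z > 11] = (2/3) / (1/8) = 16/3.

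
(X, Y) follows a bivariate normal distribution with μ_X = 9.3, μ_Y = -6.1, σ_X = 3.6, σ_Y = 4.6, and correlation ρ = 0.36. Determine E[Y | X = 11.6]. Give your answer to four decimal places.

-5.0420

E[Y | X=x] = μ_Y + ρ(σ_Y/σ_X)(x − μ_X) for jointly normal variables.
E[Y | X=11.6] = -6.1 + (0.36)·(4.6/3.6)·(11.6 − (9.3)) = -6.1 + (0.46)·(2.3) = -5.0420.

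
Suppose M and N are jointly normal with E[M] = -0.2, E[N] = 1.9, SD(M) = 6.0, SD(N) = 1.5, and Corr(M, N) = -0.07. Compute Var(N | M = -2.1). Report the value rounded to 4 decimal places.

2.2390

The conditional variance in a bivariate normal is σ_N²(1 − ρ²), independent of x.
Var(N | M=-2.1) = (1.5)²·(1 − (-0.07)²) = 2.25·0.9951 = 2.2390.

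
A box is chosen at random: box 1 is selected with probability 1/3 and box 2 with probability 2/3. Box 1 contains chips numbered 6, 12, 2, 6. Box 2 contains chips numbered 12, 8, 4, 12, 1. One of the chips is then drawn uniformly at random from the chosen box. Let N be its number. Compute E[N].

71/10

E[N | box 1] = (6+12+2+6)/4 = 13/2.
E[N | box 2] = (12+8+4+12+1)/5 = 37/5.
By the law of total expectation,
E[N] = (1/3)·(13/2) + (2/3)·(37/5) = 71/10.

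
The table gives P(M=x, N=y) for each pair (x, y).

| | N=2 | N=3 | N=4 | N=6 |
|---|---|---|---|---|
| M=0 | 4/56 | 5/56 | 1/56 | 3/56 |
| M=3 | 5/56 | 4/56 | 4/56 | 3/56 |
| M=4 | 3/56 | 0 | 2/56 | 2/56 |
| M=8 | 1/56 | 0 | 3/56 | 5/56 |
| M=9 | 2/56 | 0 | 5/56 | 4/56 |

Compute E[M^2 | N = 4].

133/3

P(N = 4) = 15/56.
Σ M^2·P over the event = 0·(1/56) + 9·(4/56) + 16·(2/56) + 64·(3/56) + 81·(5/56) = 95/8.
E[M^2 | N = 4] = (95/8) / (15/56) = 133/3.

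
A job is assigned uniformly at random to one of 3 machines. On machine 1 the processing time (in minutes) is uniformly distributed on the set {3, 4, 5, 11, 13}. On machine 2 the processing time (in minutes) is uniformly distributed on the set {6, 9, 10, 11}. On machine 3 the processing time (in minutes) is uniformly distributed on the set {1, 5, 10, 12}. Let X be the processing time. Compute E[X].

E[X | machine 1] = (3+4+5+11+13)/5 = 36/5.
E[X | machine 2] = (6+9+10+11)/4 = 9.
E[X | machine 3] = (1+5+10+12)/4 = 7.
By the law of total expectation,
E[X] = (1/3)·(36/5) + (1/3)·(9) + (1/3)·(7) = 116/15.

116/15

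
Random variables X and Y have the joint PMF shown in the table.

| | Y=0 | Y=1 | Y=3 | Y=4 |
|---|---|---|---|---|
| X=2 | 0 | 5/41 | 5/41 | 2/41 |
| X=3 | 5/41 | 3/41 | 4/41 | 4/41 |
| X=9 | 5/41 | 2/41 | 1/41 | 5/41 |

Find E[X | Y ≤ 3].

P(Y ≤ 3) = 30/41.
Summing X·P(X=x,Y=y) over the conditioning event gives 128/41.
E[X | Y ≤ 3] = (128/41) / (30/41) = 64/15.

64/15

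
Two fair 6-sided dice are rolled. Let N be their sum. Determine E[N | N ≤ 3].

8/3

P(N ≤ 3) = 1/12.
Σ over the event: 2·1/36 + 3·1/18 = 2/9.
E[N | N ≤ 3] = (2/9) / (1/12) = 8/3.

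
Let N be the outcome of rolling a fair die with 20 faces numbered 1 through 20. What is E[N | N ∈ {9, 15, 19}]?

43/3

P(N ∈ {9, 15, 19}) = 3/20.
Σ over the event: 9·1/20 + 15·1/20 + 19·1/20 = 43/20.
E[N | N ∈ {9, 15, 19}] = (43/20) / (3/20) = 43/3.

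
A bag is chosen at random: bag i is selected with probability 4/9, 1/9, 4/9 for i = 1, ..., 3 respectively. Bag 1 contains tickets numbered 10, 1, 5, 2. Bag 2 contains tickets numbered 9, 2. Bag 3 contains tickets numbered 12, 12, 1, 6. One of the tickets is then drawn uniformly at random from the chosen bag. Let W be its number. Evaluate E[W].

E[W | bag 1] = (10+1+5+2)/4 = 9/2.
E[W | bag 2] = (9+2)/2 = 11/2.
E[W | bag 3] = (12+12+1+6)/4 = 31/4.
By the law of total expectation,
E[W] = (4/9)·(9/2) + (1/9)·(11/2) + (4/9)·(31/4) = 109/18.

109/18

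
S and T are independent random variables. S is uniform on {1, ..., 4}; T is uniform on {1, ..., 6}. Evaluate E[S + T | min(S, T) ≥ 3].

Outcomes with min(S, T) ≥ 3: (3,3), (3,4), (3,5), (3,6), (4,3), (4,4), (4,5), (4,6), each with probability 1/24.
E[S + T | min(S, T) ≥ 3] = (6 + 7 + 8 + 9 + 7 + 8 + 9 + 10) / 8 = 8.

8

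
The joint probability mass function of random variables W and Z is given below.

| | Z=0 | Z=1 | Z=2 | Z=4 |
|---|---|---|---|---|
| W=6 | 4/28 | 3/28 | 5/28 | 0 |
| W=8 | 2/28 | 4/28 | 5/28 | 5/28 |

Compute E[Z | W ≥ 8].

17/8

P(W ≥ 8) = 4/7.
Σ Z·P over the event = 0·(2/28) + 1·(4/28) + 2·(5/28) + 4·(5/28) = 17/14.
E[Z | W ≥ 8] = (17/14) / (4/7) = 17/8.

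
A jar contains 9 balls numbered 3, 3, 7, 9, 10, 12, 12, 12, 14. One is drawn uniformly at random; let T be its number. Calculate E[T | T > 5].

76/7

P(T > 5) = 7/9.
Σ over the event: 7·1/9 + 9·1/9 + 10·1/9 + 12·1/3 + 14·1/9 = 76/9.
E[T | T > 5] = (76/9) / (7/9) = 76/7.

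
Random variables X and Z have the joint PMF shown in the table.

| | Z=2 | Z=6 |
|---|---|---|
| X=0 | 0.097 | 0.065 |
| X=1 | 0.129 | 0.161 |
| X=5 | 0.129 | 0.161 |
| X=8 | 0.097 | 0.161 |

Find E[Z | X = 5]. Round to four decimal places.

P(X = 5) = 0.290.
Σ Z·P over the event = 2·(0.129) + 6·(0.161) = 1.224.
E[Z | X = 5] = (1.224) / (0.290) = 4.2207.

4.2207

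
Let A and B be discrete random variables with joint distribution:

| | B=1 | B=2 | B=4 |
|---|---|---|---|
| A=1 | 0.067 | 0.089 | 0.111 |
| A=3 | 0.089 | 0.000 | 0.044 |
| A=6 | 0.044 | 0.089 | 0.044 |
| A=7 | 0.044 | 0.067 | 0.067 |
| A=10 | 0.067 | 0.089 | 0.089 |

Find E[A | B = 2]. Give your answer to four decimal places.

P(B = 2) = 0.334.
Σ A·P over the event = 1·(0.089) + 6·(0.089) + 7·(0.067) + 10·(0.089) = 1.982.
E[A | B = 2] = (1.982) / (0.334) = 5.9341.

5.9341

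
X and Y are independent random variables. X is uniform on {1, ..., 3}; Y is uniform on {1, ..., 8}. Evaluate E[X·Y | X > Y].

Outcomes with X > Y: (2,1), (3,1), (3,2), each with probability 1/24.
E[X·Y | X > Y] = (2 + 3 + 6) / 3 = 11/3.

11/3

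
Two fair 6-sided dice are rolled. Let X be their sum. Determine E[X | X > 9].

P(X > 9) = 1/6.
Σ over the event: 10·1/12 + 11·1/18 + 12·1/36 = 16/9.
E[X | X > 9] = (16/9) / (1/6) = 32/3.

32/3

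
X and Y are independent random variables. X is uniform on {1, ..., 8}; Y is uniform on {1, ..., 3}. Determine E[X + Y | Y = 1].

11/2

Outcomes with Y = 1: (1,1), (2,1), (3,1), (4,1), (5,1), (6,1), (7,1), (8,1), each with probability 1/24.
E[X + Y | Y = 1] = (2 + 3 + 4 + 5 + 6 + 7 + 8 + 9) / 8 = 11/2.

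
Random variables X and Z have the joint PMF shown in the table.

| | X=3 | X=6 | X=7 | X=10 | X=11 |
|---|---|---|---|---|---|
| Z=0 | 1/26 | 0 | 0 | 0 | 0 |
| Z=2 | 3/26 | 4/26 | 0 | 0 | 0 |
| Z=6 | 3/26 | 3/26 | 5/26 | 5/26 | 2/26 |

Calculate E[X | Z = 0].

P(Z = 0) = 1/26.
Σ X·P over the event = 3·(1/26) = 3/26.
E[X | Z = 0] = (3/26) / (1/26) = 3.

3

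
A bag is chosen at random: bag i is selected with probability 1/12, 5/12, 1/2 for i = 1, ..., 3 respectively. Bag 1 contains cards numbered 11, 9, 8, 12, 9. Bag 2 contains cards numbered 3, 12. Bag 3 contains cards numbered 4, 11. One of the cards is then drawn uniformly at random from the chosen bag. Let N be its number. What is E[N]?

923/120

E[N | bag 1] = (11+9+8+12+9)/5 = 49/5.
E[N | bag 2] = (3+12)/2 = 15/2.
E[N | bag 3] = (4+11)/2 = 15/2.
E[N] = (1/12)·(49/5) + (5/12)·(15/2) + (1/2)·(15/2) = 923/120.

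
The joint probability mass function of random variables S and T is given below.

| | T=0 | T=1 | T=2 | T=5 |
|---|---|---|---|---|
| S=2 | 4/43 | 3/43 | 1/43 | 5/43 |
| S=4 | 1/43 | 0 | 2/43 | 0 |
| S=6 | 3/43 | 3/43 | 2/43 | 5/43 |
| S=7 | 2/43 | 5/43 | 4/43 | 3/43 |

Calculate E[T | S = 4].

4/3

P(S = 4) = 3/43.
Σ T·P over the event = 0·(1/43) + 2·(2/43) = 4/43.
E[T | S = 4] = (4/43) / (3/43) = 4/3.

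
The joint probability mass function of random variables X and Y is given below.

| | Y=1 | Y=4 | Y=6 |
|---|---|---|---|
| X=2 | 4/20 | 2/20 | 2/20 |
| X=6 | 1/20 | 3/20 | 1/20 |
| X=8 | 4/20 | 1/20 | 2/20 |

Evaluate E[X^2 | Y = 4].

30

P(Y = 4) = 3/10.
Σ X^2·P over the event = 4·(2/20) + 36·(3/20) + 64·(1/20) = 9.
E[X^2 | Y = 4] = (9) / (3/10) = 30.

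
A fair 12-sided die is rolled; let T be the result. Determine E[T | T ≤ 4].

Given T ≤ 4, T is equally likely to be any of {1, 2, 3, 4}.
E[T | T ≤ 4] = (1 + 2 + 3 + 4) / 4 = 5/2.

5/2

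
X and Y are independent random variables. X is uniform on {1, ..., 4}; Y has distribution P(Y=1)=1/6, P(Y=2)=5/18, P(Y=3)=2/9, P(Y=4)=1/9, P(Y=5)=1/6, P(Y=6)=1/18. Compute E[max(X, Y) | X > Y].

78/23

P(X > Y) = 23/72.
Summing max(X,Y)·P(x,y) over outcomes with X > Y gives 13/12.
E[max(X, Y) | X > Y] = (13/12) / (23/72) = 78/23.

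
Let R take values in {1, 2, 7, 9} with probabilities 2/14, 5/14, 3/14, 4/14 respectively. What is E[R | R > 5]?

P(R > 5) = 1/2.
Σ over the event: 7·3/14 + 9·2/7 = 57/14.
E[R | R > 5] = (57/14) / (1/2) = 57/7.

57/7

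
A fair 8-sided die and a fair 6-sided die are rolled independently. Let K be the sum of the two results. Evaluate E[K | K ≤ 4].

P(K ≤ 4) = 1/8.
Σ over the event: 2·1/48 + 3·1/24 + 4·1/16 = 5/12.
E[K | K ≤ 4] = (5/12) / (1/8) = 10/3.

10/3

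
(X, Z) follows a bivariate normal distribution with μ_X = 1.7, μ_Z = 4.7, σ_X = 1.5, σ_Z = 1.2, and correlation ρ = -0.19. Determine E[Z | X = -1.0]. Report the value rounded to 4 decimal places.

5.1104

For a bivariate normal, E[Z | X=x] = μ_Z + ρ·(σ_Z/σ_X)·(x − μ_X).
E[Z | X=-1.0] = 4.7 + (-0.19)·(1.2/1.5)·(-1.0 − (1.7)) = 4.7 + (-0.152)·(-2.7) = 5.1104.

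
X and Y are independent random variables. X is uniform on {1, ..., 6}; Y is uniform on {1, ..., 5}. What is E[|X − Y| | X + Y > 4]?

P(X + Y > 4) = 4/5.
Summing |X−Y|·P(x,y) over outcomes with X + Y > 4 gives 49/30.
E[|X − Y| | X + Y > 4] = (49/30) / (4/5) = 49/24.

49/24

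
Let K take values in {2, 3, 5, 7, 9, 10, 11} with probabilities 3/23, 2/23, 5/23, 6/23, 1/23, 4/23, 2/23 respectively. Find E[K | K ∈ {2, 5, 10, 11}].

P(K ∈ {2, 5, 10, 11}) = 14/23.
Σ over the event: 2·3/23 + 5·5/23 + 10·4/23 + 11·2/23 = 93/23.
E[K | K ∈ {2, 5, 10, 11}] = (93/23) / (14/23) = 93/14.

93/14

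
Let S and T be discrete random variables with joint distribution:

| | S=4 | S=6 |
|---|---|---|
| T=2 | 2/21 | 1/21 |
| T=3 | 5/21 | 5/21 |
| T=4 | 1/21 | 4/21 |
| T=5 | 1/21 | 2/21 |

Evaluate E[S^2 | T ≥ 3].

254/9

P(T ≥ 3) = 6/7.
Σ S^2·P over the event = 16·(5/21) + 16·(1/21) + 16·(1/21) + 36·(5/21) + 36·(4/21) + 36·(2/21) = 508/21.
E[S^2 | T ≥ 3] = (508/21) / (6/7) = 254/9.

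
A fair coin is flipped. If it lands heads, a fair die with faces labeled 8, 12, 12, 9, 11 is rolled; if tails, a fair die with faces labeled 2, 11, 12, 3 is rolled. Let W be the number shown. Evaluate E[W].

87/10

E[W | heads] = (8+12+12+9+11)/5 = 52/5.
E[W | tails] = (2+11+12+3)/4 = 7.
By the law of total expectation,
E[W] = (1/2)·(52/5) + (1/2)·(7) = 87/10.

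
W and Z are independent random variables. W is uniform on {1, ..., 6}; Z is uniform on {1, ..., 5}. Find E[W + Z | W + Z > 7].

9

Outcomes with W + Z > 7: (3,5), (4,4), (4,5), (5,3), (5,4), (5,5), (6,2), (6,3), (6,4), (6,5), each with probability 1/30.
E[W + Z | W + Z > 7] = (8 + 8 + 9 + 8 + 9 + 10 + 8 + 9 + 10 + 11) / 10 = 9.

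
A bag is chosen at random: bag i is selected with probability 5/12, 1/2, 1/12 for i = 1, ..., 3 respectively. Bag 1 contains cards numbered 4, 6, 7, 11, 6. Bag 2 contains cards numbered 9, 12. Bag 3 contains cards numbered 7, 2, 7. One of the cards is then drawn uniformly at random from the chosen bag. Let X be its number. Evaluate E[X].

307/36

E[X | bag 1] = (4+6+7+11+6)/5 = 34/5.
E[X | bag 2] = (9+12)/2 = 21/2.
E[X | bag 3] = (7+2+7)/3 = 16/3.
By the law of total expectation,
E[X] = (5/12)·(34/5) + (1/2)·(21/2) + (1/12)·(16/3) = 307/36.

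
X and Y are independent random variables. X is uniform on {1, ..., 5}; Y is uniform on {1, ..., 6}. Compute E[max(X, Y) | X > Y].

Outcomes with X > Y: (2,1), (3,1), (3,2), (4,1), (4,2), (4,3), (5,1), (5,2), (5,3), (5,4), each with probability 1/30.
E[max(X, Y) | X > Y] = (2 + 3 + 3 + 4 + 4 + 4 + 5 + 5 + 5 + 5) / 10 = 4.

4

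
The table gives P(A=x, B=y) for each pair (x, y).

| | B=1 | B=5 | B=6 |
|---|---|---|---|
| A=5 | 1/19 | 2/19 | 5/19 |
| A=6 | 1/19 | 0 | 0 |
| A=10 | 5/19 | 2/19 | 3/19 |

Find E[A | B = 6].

P(B = 6) = 8/19.
Σ A·P over the event = 5·(5/19) + 10·(3/19) = 55/19.
E[A | B = 6] = (55/19) / (8/19) = 55/8.

55/8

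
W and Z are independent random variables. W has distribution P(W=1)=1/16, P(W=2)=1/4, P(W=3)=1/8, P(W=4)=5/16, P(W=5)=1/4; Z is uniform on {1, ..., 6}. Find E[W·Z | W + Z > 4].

1119/83

P(W + Z > 4) = 83/96.
Summing WZ·P(x,y) over outcomes with W + Z > 4 gives 373/32.
E[W·Z | W + Z > 4] = (373/32) / (83/96) = 1119/83.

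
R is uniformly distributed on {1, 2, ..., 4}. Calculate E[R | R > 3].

Given R > 3, R is equally likely to be any of {4}.
E[R | R > 3] = (4) / 1 = 4.

4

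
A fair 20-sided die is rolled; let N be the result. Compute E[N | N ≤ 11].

Given N ≤ 11, N is equally likely to be any of {1, 2, 3, 4, 5, 6, 7, 8, 9, 10, 11}.
E[N | N ≤ 11] = (1 + 2 + 3 + 4 + 5 + 6 + 7 + 8 + 9 + 10 + 11) / 11 = 6.

6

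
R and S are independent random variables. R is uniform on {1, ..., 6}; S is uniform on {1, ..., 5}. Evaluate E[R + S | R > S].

P(R > S) = 1/2.
Summing (R+S)·P(x,y) over outcomes with R > S gives 7/2.
E[R + S | R > S] = (7/2) / (1/2) = 7.

7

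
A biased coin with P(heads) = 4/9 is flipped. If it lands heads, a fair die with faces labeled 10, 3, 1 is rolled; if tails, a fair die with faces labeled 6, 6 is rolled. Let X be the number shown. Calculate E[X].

E[X | heads] = (10+3+1)/3 = 14/3.
E[X | tails] = (6+6)/2 = 6.
By the law of total expectation,
E[X] = (4/9)·(14/3) + (5/9)·(6) = 146/27.

146/27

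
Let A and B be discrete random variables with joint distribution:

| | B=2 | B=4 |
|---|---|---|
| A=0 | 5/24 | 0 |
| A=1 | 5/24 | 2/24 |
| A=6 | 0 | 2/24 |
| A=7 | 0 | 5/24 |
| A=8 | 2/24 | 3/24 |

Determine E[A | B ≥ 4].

73/12

P(B ≥ 4) = 1/2.
Σ A·P over the event = 1·(2/24) + 6·(2/24) + 7·(5/24) + 8·(3/24) = 73/24.
E[A | B ≥ 4] = (73/24) / (1/2) = 73/12.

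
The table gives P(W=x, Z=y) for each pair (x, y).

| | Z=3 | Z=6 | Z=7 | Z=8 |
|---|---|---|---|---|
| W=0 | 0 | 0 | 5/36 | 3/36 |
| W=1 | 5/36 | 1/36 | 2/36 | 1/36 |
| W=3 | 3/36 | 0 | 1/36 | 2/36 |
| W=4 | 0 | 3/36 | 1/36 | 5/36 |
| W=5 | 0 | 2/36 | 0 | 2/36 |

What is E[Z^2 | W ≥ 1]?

281/7

P(W ≥ 1) = 7/9.
Summing Z^2·P(W=x,Z=y) over the conditioning event gives 281/9.
E[Z^2 | W ≥ 1] = (281/9) / (7/9) = 281/7.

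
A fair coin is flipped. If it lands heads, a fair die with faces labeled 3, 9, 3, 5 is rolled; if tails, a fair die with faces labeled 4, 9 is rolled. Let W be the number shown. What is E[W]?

E[W | heads] = (3+9+3+5)/4 = 5.
E[W | tails] = (4+9)/2 = 13/2.
E[W] = (1/2)·(5) + (1/2)·(13/2) = 23/4.

23/4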